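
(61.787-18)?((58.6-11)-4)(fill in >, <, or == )>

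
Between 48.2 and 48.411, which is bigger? 48.411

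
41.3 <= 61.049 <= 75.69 True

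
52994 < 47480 False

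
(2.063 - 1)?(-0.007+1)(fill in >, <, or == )>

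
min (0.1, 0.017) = 0.017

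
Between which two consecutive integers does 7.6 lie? 7 and 8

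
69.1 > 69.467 False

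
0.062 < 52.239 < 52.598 True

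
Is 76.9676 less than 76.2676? No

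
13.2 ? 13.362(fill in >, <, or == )<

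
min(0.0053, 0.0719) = 0.0053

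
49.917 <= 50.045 True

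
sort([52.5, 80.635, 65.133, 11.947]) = [11.947, 52.5, 65.133, 80.635]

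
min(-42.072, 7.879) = -42.072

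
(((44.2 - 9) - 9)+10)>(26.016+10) True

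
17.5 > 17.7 False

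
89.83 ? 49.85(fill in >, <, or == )>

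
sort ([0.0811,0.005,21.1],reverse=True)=[21.1,0.0811,0.005]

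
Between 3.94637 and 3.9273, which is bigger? 3.94637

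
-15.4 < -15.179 True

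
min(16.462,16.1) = 16.1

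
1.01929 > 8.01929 False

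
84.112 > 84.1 True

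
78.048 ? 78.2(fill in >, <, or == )<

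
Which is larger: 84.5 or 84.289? 84.5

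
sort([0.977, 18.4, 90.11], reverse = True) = [90.11, 18.4, 0.977]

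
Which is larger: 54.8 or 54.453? 54.8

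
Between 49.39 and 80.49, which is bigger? 80.49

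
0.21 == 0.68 False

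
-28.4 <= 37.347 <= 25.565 False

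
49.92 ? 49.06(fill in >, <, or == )>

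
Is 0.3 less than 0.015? No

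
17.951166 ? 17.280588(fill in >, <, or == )>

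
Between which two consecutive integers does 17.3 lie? 17 and 18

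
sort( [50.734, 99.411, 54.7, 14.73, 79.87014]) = [14.73, 50.734, 54.7, 79.87014, 99.411]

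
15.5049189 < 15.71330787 True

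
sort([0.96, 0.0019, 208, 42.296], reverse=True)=[208, 42.296, 0.96, 0.0019]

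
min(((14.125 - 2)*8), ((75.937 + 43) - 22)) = 96.937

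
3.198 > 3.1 True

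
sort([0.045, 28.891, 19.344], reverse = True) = [28.891, 19.344, 0.045]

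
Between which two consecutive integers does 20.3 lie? 20 and 21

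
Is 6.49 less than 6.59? Yes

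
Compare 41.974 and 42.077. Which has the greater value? 42.077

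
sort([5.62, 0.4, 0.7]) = [0.4, 0.7, 5.62]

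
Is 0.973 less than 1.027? Yes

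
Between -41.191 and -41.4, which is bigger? -41.191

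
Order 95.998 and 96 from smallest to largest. 95.998, 96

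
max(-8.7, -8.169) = -8.169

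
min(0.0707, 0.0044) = 0.0044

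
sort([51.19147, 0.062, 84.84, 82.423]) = [0.062, 51.19147, 82.423, 84.84]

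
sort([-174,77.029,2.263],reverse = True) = [77.029,2.263,-174]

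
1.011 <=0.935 False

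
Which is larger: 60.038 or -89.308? 60.038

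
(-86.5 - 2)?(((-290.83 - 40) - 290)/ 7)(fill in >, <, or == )>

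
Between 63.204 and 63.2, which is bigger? 63.204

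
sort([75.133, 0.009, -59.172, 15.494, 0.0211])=[-59.172, 0.009, 0.0211, 15.494, 75.133]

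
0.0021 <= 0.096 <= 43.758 True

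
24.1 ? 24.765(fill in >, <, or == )<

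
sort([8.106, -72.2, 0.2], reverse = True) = [8.106, 0.2, -72.2]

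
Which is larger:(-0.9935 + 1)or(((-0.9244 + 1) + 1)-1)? (((-0.9244 + 1) + 1)-1)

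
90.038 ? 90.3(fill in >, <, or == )<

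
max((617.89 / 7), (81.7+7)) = 88.7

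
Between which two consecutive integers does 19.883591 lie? 19 and 20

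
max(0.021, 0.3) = 0.3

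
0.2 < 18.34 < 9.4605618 False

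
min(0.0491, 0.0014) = 0.0014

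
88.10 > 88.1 False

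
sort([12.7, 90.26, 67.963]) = [12.7, 67.963, 90.26]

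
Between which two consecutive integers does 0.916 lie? 0 and 1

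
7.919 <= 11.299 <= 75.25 True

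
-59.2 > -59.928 True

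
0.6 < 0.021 False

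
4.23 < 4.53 True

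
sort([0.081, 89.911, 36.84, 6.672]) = [0.081, 6.672, 36.84, 89.911]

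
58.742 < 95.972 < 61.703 False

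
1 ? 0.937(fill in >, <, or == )>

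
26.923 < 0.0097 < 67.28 False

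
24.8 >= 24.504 True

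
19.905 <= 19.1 False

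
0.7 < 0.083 False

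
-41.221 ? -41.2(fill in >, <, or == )<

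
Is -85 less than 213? Yes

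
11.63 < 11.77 True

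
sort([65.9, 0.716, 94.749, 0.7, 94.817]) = [0.7, 0.716, 65.9, 94.749, 94.817]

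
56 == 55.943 False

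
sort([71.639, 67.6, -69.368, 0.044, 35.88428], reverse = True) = [71.639, 67.6, 35.88428, 0.044, -69.368]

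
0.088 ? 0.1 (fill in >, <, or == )<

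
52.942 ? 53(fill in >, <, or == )<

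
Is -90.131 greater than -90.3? Yes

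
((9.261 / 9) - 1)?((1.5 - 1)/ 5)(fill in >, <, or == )<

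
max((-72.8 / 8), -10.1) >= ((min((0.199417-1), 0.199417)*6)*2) True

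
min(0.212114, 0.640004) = 0.212114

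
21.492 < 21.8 True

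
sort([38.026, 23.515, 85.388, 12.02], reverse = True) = [85.388, 38.026, 23.515, 12.02]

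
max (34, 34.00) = 34.00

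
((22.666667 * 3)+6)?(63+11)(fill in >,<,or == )>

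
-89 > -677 True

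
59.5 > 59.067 True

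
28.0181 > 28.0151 True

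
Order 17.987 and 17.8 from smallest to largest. 17.8, 17.987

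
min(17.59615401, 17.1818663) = 17.1818663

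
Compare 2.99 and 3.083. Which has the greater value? 3.083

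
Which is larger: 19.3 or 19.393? 19.393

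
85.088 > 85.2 False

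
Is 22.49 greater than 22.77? No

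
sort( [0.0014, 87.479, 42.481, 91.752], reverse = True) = [91.752, 87.479, 42.481, 0.0014]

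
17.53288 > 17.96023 False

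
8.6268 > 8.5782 True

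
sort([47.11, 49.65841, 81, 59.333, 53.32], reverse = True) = [81, 59.333, 53.32, 49.65841, 47.11]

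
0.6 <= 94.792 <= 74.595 False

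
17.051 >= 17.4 False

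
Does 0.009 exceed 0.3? No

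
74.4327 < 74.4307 False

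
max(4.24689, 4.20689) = 4.24689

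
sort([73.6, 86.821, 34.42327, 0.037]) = [0.037, 34.42327, 73.6, 86.821]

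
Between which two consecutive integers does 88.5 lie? 88 and 89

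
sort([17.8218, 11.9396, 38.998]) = [11.9396, 17.8218, 38.998]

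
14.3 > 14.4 False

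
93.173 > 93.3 False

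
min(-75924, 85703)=-75924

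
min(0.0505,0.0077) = 0.0077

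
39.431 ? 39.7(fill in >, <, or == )<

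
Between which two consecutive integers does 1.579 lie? 1 and 2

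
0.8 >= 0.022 True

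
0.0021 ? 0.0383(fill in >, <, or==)<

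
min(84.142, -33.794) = -33.794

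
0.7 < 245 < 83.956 False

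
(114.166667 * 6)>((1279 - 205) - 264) False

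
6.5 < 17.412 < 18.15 True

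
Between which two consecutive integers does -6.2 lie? -7 and -6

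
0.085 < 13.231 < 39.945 True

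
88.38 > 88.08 True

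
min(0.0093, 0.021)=0.0093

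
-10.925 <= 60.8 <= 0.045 False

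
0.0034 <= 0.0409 True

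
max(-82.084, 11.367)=11.367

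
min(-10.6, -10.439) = -10.6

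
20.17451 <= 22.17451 True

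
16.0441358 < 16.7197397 True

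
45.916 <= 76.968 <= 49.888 False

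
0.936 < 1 True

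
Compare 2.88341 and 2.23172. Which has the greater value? 2.88341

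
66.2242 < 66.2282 True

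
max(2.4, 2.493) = 2.493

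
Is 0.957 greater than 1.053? No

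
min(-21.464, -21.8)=-21.8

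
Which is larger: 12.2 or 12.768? 12.768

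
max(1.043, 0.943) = 1.043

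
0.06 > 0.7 False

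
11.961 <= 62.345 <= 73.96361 True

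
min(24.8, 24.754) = 24.754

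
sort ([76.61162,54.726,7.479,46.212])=[7.479,46.212,54.726,76.61162]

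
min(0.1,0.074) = 0.074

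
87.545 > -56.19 True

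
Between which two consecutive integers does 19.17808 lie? 19 and 20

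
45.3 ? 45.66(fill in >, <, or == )<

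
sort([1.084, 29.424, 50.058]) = [1.084, 29.424, 50.058]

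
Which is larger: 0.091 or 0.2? 0.2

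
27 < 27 False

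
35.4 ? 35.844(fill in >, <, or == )<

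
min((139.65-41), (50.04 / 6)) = 8.34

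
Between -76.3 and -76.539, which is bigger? -76.3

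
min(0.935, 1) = 0.935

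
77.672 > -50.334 True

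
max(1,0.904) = 1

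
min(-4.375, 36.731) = -4.375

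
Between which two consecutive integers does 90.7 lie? 90 and 91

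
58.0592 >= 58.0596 False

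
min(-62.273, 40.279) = -62.273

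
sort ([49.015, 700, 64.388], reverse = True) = [700, 64.388, 49.015]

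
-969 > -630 False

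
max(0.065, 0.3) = 0.3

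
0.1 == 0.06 False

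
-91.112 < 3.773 True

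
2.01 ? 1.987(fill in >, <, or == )>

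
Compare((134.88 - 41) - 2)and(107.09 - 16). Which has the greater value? ((134.88 - 41) - 2)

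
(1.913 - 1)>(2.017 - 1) False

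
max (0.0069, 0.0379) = 0.0379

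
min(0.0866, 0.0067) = 0.0067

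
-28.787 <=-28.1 True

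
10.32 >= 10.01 True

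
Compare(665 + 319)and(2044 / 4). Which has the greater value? (665 + 319)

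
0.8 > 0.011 True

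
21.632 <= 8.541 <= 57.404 False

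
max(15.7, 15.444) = 15.7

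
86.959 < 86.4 False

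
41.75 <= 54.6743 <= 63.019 True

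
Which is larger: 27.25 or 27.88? 27.88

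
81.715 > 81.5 True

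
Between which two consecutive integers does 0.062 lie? 0 and 1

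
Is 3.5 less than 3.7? Yes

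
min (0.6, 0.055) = 0.055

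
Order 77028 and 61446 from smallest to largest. 61446, 77028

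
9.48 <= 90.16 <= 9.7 False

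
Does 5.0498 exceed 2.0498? Yes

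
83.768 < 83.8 True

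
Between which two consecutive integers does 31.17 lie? 31 and 32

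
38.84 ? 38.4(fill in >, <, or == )>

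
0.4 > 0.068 True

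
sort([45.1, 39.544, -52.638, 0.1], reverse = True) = [45.1, 39.544, 0.1, -52.638]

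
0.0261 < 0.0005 False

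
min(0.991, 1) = 0.991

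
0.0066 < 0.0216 True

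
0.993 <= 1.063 True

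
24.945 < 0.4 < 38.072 False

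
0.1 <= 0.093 False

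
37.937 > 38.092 False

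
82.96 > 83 False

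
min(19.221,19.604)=19.221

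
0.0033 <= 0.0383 True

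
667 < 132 False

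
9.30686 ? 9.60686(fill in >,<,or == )<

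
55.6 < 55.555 False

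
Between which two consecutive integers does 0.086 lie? 0 and 1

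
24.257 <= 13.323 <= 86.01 False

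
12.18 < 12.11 False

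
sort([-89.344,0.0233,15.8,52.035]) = [-89.344,0.0233,15.8,52.035]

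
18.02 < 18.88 True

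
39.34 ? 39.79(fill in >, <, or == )<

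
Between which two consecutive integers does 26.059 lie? 26 and 27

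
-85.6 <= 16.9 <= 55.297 True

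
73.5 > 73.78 False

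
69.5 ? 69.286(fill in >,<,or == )>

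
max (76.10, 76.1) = 76.1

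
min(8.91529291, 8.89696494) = 8.89696494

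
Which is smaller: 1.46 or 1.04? 1.04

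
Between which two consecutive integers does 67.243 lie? 67 and 68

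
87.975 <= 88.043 True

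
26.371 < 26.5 True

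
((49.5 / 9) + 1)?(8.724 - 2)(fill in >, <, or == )<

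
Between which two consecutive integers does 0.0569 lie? 0 and 1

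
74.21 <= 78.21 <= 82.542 True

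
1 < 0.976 False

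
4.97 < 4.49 False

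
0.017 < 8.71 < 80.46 True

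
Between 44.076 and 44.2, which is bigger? 44.2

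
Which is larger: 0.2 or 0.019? 0.2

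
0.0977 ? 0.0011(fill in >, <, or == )>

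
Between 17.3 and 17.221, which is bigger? 17.3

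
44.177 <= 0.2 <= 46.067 False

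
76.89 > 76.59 True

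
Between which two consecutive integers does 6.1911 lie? 6 and 7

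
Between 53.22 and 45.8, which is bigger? 53.22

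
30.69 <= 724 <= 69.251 False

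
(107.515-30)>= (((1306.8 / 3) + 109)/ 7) False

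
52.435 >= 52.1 True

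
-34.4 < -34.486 False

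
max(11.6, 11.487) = 11.6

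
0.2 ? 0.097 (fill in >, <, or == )>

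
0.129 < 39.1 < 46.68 True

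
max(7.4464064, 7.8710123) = 7.8710123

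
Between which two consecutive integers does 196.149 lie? 196 and 197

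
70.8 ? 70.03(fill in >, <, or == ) >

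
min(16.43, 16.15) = 16.15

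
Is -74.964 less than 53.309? Yes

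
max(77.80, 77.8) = 77.8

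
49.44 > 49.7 False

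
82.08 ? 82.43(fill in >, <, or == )<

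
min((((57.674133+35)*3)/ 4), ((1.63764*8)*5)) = 65.5056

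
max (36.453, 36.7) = 36.7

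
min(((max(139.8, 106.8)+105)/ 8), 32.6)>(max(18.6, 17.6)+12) False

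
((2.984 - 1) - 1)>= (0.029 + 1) False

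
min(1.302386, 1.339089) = 1.302386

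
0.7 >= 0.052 True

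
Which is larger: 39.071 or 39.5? 39.5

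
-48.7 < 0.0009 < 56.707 True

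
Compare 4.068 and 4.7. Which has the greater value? 4.7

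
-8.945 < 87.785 True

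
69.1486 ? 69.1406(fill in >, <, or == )>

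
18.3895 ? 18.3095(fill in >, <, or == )>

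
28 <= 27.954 False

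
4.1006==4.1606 False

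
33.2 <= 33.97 True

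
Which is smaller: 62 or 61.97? 61.97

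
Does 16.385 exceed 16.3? Yes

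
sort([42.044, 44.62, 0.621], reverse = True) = [44.62, 42.044, 0.621]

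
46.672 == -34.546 False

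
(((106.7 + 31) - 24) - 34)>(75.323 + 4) True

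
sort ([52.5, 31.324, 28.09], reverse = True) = [52.5, 31.324, 28.09]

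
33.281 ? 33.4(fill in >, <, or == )<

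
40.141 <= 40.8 True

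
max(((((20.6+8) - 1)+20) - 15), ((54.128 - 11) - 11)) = 32.6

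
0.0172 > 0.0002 True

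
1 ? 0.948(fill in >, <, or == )>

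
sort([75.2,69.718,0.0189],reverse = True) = [75.2,69.718,0.0189]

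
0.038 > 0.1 False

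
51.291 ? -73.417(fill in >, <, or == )>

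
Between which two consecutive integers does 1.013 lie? 1 and 2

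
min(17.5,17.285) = 17.285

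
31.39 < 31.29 False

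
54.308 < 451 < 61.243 False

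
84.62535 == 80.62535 False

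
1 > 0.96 True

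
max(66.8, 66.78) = 66.8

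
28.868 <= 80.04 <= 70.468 False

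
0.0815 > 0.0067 True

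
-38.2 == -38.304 False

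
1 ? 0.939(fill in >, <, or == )>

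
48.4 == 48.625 False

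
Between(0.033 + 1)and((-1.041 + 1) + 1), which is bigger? (0.033 + 1)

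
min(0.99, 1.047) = 0.99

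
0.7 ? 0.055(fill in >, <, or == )>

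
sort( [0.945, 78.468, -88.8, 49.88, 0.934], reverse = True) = [78.468, 49.88, 0.945, 0.934, -88.8]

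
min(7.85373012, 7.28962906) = 7.28962906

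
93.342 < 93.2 False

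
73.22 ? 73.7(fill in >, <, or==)<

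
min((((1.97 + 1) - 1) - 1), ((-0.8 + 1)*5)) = 0.97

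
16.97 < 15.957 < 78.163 False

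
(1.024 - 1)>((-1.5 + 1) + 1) False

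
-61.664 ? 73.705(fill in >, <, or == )<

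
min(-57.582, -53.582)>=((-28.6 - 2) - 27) True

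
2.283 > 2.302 False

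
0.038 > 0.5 False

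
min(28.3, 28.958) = 28.3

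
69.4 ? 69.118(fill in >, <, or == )>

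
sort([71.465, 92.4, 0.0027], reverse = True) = [92.4, 71.465, 0.0027]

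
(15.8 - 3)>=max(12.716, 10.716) True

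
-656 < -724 False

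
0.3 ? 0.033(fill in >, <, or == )>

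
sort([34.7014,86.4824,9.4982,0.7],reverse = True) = [86.4824,34.7014,9.4982,0.7]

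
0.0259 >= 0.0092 True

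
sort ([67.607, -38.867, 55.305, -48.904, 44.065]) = [-48.904, -38.867, 44.065, 55.305, 67.607]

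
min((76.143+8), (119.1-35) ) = 84.1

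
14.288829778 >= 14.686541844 False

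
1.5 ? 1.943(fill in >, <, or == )<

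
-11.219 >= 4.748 False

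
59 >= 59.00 True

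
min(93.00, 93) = 93.00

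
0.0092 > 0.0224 False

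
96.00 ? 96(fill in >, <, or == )==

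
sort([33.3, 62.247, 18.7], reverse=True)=[62.247, 33.3, 18.7]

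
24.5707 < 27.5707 True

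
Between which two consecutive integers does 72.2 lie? 72 and 73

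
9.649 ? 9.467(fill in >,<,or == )>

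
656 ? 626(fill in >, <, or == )>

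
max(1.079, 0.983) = 1.079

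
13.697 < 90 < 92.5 True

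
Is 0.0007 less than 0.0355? Yes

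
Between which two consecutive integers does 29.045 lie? 29 and 30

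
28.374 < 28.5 True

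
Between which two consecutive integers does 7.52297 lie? 7 and 8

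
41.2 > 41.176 True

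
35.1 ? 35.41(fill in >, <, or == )<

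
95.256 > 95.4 False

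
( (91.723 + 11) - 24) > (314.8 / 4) True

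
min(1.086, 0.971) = 0.971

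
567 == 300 False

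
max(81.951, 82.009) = 82.009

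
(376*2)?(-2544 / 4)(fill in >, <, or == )>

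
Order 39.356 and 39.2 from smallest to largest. 39.2, 39.356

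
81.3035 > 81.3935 False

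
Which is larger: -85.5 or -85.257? -85.257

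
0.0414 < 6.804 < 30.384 True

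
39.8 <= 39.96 True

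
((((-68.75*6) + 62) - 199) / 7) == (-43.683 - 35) False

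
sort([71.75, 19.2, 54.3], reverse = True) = [71.75, 54.3, 19.2]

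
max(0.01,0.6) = 0.6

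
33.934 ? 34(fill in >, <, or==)<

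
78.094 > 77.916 True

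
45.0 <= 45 True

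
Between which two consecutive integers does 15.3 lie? 15 and 16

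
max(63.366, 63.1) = 63.366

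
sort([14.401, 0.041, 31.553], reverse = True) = [31.553, 14.401, 0.041]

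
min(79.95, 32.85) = 32.85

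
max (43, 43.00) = 43.00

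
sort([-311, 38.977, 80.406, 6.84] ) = [-311, 6.84, 38.977, 80.406]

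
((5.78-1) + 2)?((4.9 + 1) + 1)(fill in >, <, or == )<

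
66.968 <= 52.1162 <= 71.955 False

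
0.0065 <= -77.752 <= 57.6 False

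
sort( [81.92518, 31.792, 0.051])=[0.051, 31.792, 81.92518]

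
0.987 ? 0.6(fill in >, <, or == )>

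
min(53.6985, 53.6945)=53.6945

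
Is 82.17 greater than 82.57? No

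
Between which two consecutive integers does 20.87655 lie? 20 and 21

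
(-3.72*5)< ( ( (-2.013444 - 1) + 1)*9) True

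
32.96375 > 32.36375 True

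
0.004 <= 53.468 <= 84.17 True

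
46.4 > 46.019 True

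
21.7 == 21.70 True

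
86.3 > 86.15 True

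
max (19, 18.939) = 19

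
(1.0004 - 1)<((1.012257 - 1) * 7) True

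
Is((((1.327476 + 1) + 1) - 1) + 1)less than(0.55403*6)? No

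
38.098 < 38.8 True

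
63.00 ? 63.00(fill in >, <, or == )==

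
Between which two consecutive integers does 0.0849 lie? 0 and 1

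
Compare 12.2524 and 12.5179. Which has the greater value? 12.5179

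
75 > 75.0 False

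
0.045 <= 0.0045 False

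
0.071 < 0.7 True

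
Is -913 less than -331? Yes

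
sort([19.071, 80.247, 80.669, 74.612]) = [19.071, 74.612, 80.247, 80.669]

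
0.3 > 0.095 True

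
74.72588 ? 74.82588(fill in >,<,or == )<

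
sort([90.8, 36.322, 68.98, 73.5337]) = [36.322, 68.98, 73.5337, 90.8]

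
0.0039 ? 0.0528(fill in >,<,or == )<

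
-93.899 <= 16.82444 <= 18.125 True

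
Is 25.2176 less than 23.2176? No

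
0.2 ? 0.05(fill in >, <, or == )>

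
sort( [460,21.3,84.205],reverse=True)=[460,84.205,21.3]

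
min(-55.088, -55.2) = -55.2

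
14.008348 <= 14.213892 True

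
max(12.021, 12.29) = 12.29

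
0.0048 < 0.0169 True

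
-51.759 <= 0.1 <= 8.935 True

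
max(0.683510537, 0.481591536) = 0.683510537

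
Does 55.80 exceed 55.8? No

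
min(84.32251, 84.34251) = 84.32251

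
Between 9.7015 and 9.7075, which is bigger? 9.7075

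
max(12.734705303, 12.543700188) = 12.734705303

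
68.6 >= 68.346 True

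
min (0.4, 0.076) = 0.076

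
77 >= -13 True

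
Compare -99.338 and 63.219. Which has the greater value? 63.219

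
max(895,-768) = 895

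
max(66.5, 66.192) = 66.5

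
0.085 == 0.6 False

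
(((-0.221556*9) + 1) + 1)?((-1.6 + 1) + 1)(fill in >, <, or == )<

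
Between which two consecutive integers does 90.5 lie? 90 and 91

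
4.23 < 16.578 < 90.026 True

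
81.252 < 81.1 False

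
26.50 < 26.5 False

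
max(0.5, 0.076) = 0.5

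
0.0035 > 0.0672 False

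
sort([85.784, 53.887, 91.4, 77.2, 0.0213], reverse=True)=[91.4, 85.784, 77.2, 53.887, 0.0213]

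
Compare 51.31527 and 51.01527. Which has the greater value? 51.31527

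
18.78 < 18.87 True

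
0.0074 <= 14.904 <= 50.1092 True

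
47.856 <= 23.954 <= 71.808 False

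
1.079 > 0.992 True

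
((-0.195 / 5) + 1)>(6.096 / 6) False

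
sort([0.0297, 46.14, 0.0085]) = [0.0085, 0.0297, 46.14]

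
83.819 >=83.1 True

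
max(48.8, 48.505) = 48.8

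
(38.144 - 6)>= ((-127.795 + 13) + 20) True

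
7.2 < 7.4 True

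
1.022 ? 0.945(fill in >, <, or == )>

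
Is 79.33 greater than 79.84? No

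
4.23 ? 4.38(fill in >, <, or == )<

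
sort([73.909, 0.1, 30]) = [0.1, 30, 73.909]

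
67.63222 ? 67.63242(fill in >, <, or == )<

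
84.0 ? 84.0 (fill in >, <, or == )==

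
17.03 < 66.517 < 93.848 True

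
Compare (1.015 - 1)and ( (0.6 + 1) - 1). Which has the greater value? ( (0.6 + 1) - 1)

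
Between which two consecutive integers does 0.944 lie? 0 and 1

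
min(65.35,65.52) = 65.35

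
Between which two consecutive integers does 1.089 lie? 1 and 2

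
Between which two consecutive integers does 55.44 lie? 55 and 56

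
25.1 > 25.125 False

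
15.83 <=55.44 True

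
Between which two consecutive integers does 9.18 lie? 9 and 10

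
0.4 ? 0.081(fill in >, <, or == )>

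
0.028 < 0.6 True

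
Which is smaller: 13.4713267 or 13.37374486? 13.37374486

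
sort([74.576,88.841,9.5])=[9.5,74.576,88.841]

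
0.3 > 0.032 True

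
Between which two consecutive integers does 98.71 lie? 98 and 99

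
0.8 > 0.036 True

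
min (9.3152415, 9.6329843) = 9.3152415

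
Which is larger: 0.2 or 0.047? 0.2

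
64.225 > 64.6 False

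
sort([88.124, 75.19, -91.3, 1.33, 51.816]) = [-91.3, 1.33, 51.816, 75.19, 88.124]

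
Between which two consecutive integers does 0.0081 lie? 0 and 1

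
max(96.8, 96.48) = 96.8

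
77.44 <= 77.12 False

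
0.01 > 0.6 False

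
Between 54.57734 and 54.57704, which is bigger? 54.57734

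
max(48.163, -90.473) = 48.163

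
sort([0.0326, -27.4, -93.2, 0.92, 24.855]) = [-93.2, -27.4, 0.0326, 0.92, 24.855]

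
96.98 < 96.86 False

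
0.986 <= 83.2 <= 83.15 False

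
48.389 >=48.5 False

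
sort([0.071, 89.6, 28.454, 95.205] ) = [0.071, 28.454, 89.6, 95.205]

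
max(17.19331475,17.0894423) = 17.19331475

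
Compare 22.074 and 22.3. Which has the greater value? 22.3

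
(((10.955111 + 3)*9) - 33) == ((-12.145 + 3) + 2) False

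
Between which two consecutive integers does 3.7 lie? 3 and 4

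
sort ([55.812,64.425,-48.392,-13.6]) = [-48.392,-13.6,55.812,64.425]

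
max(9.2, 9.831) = 9.831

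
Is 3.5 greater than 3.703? No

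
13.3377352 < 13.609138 True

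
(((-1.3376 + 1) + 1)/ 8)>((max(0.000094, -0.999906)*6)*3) True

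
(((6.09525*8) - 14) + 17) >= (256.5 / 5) True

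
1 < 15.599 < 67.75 True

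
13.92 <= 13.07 False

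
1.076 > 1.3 False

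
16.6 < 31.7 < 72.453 True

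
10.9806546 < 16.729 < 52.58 True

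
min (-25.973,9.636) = -25.973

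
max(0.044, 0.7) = 0.7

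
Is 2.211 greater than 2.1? Yes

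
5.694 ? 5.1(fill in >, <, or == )>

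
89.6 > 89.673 False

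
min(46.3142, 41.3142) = 41.3142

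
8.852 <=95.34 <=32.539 False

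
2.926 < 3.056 True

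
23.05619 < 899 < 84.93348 False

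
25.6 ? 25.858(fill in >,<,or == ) <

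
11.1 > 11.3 False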